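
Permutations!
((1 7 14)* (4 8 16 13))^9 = (4 8 16 13) = [0, 1, 2, 3, 8, 5, 6, 7, 16, 9, 10, 11, 12, 4, 14, 15, 13]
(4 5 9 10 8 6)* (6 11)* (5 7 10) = [0, 1, 2, 3, 7, 9, 4, 10, 11, 5, 8, 6] = (4 7 10 8 11 6)(5 9)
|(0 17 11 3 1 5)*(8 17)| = |(0 8 17 11 3 1 5)| = 7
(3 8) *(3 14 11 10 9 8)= [0, 1, 2, 3, 4, 5, 6, 7, 14, 8, 9, 10, 12, 13, 11]= (8 14 11 10 9)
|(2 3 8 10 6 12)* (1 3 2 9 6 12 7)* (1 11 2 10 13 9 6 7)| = |(1 3 8 13 9 7 11 2 10 12 6)| = 11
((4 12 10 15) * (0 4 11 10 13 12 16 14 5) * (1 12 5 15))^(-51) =(0 15 12 4 11 13 16 10 5 14 1) =[15, 0, 2, 3, 11, 14, 6, 7, 8, 9, 5, 13, 4, 16, 1, 12, 10]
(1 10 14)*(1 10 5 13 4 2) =(1 5 13 4 2)(10 14) =[0, 5, 1, 3, 2, 13, 6, 7, 8, 9, 14, 11, 12, 4, 10]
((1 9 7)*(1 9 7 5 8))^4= (1 8 5 9 7)= [0, 8, 2, 3, 4, 9, 6, 1, 5, 7]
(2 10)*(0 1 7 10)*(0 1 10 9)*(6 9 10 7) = (0 7 10 2 1 6 9) = [7, 6, 1, 3, 4, 5, 9, 10, 8, 0, 2]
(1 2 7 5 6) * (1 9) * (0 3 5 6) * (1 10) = (0 3 5)(1 2 7 6 9 10) = [3, 2, 7, 5, 4, 0, 9, 6, 8, 10, 1]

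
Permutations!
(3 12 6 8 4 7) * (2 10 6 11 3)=(2 10 6 8 4 7)(3 12 11)=[0, 1, 10, 12, 7, 5, 8, 2, 4, 9, 6, 3, 11]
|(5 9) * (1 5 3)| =4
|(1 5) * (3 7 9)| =|(1 5)(3 7 9)| =6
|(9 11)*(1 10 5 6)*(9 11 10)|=|(11)(1 9 10 5 6)|=5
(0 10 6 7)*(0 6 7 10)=(6 10 7)=[0, 1, 2, 3, 4, 5, 10, 6, 8, 9, 7]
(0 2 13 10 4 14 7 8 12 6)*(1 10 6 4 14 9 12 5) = (0 2 13 6)(1 10 14 7 8 5)(4 9 12) = [2, 10, 13, 3, 9, 1, 0, 8, 5, 12, 14, 11, 4, 6, 7]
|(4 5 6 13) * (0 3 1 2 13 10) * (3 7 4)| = |(0 7 4 5 6 10)(1 2 13 3)| = 12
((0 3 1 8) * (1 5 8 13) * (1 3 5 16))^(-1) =[8, 16, 2, 13, 4, 0, 6, 7, 5, 9, 10, 11, 12, 1, 14, 15, 3] =(0 8 5)(1 16 3 13)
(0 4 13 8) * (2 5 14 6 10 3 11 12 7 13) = (0 4 2 5 14 6 10 3 11 12 7 13 8) = [4, 1, 5, 11, 2, 14, 10, 13, 0, 9, 3, 12, 7, 8, 6]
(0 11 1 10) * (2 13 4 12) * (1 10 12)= (0 11 10)(1 12 2 13 4)= [11, 12, 13, 3, 1, 5, 6, 7, 8, 9, 0, 10, 2, 4]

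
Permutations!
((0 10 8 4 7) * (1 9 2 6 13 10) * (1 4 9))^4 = (0 4 7)(2 8 13)(6 9 10) = [4, 1, 8, 3, 7, 5, 9, 0, 13, 10, 6, 11, 12, 2]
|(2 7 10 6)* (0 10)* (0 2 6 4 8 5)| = 10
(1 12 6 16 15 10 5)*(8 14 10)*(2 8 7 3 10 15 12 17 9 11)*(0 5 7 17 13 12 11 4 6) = (0 5 1 13 12)(2 8 14 15 17 9 4 6 16 11)(3 10 7) = [5, 13, 8, 10, 6, 1, 16, 3, 14, 4, 7, 2, 0, 12, 15, 17, 11, 9]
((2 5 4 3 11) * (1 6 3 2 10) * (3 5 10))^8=(11)(1 5 2)(4 10 6)=[0, 5, 1, 3, 10, 2, 4, 7, 8, 9, 6, 11]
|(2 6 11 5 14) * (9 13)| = |(2 6 11 5 14)(9 13)| = 10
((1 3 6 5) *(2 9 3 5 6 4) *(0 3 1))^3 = (0 2 5 4 1 3 9) = [2, 3, 5, 9, 1, 4, 6, 7, 8, 0]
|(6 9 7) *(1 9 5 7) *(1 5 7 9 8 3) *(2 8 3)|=|(1 3)(2 8)(5 9)(6 7)|=2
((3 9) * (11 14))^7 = (3 9)(11 14) = [0, 1, 2, 9, 4, 5, 6, 7, 8, 3, 10, 14, 12, 13, 11]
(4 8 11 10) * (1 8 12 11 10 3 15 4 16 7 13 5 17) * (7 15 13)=(1 8 10 16 15 4 12 11 3 13 5 17)=[0, 8, 2, 13, 12, 17, 6, 7, 10, 9, 16, 3, 11, 5, 14, 4, 15, 1]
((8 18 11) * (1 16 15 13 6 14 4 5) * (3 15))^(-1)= (1 5 4 14 6 13 15 3 16)(8 11 18)= [0, 5, 2, 16, 14, 4, 13, 7, 11, 9, 10, 18, 12, 15, 6, 3, 1, 17, 8]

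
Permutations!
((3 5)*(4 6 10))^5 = (3 5)(4 10 6) = [0, 1, 2, 5, 10, 3, 4, 7, 8, 9, 6]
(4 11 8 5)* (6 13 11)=(4 6 13 11 8 5)=[0, 1, 2, 3, 6, 4, 13, 7, 5, 9, 10, 8, 12, 11]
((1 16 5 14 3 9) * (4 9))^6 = [0, 9, 2, 14, 3, 16, 6, 7, 8, 4, 10, 11, 12, 13, 5, 15, 1] = (1 9 4 3 14 5 16)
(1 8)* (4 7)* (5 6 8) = [0, 5, 2, 3, 7, 6, 8, 4, 1] = (1 5 6 8)(4 7)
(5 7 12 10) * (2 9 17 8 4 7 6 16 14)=(2 9 17 8 4 7 12 10 5 6 16 14)=[0, 1, 9, 3, 7, 6, 16, 12, 4, 17, 5, 11, 10, 13, 2, 15, 14, 8]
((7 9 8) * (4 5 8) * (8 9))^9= (9)(7 8)= [0, 1, 2, 3, 4, 5, 6, 8, 7, 9]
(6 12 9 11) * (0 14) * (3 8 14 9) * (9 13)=[13, 1, 2, 8, 4, 5, 12, 7, 14, 11, 10, 6, 3, 9, 0]=(0 13 9 11 6 12 3 8 14)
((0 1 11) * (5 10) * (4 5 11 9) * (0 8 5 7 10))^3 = [4, 7, 2, 3, 11, 9, 6, 8, 1, 10, 5, 0] = (0 4 11)(1 7 8)(5 9 10)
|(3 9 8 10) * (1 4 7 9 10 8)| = |(1 4 7 9)(3 10)| = 4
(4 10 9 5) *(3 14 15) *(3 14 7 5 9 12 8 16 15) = (3 7 5 4 10 12 8 16 15 14) = [0, 1, 2, 7, 10, 4, 6, 5, 16, 9, 12, 11, 8, 13, 3, 14, 15]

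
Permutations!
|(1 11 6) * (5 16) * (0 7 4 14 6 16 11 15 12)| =24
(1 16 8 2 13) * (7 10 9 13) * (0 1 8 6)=(0 1 16 6)(2 7 10 9 13 8)=[1, 16, 7, 3, 4, 5, 0, 10, 2, 13, 9, 11, 12, 8, 14, 15, 6]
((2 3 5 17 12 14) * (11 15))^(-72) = [0, 1, 2, 3, 4, 5, 6, 7, 8, 9, 10, 11, 12, 13, 14, 15, 16, 17] = (17)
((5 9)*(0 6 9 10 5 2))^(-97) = (0 2 9 6)(5 10) = [2, 1, 9, 3, 4, 10, 0, 7, 8, 6, 5]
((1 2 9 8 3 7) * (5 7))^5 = (1 5 8 2 7 3 9) = [0, 5, 7, 9, 4, 8, 6, 3, 2, 1]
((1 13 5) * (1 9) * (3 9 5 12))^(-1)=(1 9 3 12 13)=[0, 9, 2, 12, 4, 5, 6, 7, 8, 3, 10, 11, 13, 1]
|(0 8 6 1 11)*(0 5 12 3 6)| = |(0 8)(1 11 5 12 3 6)| = 6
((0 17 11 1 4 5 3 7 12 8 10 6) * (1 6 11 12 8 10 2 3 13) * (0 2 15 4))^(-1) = (0 1 13 5 4 15 8 7 3 2 6 11 10 12 17) = [1, 13, 6, 2, 15, 4, 11, 3, 7, 9, 12, 10, 17, 5, 14, 8, 16, 0]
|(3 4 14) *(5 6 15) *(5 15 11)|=3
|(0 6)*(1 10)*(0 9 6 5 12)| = 6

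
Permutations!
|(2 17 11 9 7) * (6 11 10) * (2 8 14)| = 9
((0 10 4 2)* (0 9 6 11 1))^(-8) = (11) = [0, 1, 2, 3, 4, 5, 6, 7, 8, 9, 10, 11]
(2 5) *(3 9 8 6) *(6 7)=(2 5)(3 9 8 7 6)=[0, 1, 5, 9, 4, 2, 3, 6, 7, 8]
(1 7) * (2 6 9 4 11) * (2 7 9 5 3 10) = (1 9 4 11 7)(2 6 5 3 10) = [0, 9, 6, 10, 11, 3, 5, 1, 8, 4, 2, 7]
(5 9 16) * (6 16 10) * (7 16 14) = (5 9 10 6 14 7 16) = [0, 1, 2, 3, 4, 9, 14, 16, 8, 10, 6, 11, 12, 13, 7, 15, 5]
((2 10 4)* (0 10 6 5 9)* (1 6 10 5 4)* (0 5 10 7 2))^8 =[6, 0, 2, 3, 1, 5, 10, 7, 8, 9, 4] =(0 6 10 4 1)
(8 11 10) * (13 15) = (8 11 10)(13 15) = [0, 1, 2, 3, 4, 5, 6, 7, 11, 9, 8, 10, 12, 15, 14, 13]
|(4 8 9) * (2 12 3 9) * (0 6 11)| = 6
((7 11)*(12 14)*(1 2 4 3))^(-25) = [0, 3, 1, 4, 2, 5, 6, 11, 8, 9, 10, 7, 14, 13, 12] = (1 3 4 2)(7 11)(12 14)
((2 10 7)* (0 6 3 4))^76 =(2 10 7) =[0, 1, 10, 3, 4, 5, 6, 2, 8, 9, 7]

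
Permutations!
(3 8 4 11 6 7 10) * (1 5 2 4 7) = (1 5 2 4 11 6)(3 8 7 10) = [0, 5, 4, 8, 11, 2, 1, 10, 7, 9, 3, 6]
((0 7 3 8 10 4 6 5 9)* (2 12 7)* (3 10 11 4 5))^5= (0 5 7 2 9 10 12)= [5, 1, 9, 3, 4, 7, 6, 2, 8, 10, 12, 11, 0]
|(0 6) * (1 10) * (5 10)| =|(0 6)(1 5 10)| =6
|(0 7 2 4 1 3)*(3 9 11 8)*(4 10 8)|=12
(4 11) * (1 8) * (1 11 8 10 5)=[0, 10, 2, 3, 8, 1, 6, 7, 11, 9, 5, 4]=(1 10 5)(4 8 11)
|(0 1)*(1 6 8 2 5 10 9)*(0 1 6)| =6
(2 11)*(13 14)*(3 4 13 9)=[0, 1, 11, 4, 13, 5, 6, 7, 8, 3, 10, 2, 12, 14, 9]=(2 11)(3 4 13 14 9)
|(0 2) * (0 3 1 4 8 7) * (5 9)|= |(0 2 3 1 4 8 7)(5 9)|= 14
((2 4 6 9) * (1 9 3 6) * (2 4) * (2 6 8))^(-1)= (1 4 9)(2 8 3 6)= [0, 4, 8, 6, 9, 5, 2, 7, 3, 1]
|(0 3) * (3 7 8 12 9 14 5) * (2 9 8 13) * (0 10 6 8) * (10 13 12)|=6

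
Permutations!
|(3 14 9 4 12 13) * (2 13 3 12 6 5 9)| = 20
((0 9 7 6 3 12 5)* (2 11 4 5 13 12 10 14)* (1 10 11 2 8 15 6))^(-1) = [5, 7, 2, 6, 11, 4, 15, 9, 14, 0, 1, 3, 13, 12, 10, 8] = (0 5 4 11 3 6 15 8 14 10 1 7 9)(12 13)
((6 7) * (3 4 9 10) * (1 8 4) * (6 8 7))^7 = (10) = [0, 1, 2, 3, 4, 5, 6, 7, 8, 9, 10]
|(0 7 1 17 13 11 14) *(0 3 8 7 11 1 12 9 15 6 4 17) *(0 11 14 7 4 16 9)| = 44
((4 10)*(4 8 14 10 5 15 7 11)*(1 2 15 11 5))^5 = [0, 11, 4, 3, 5, 15, 6, 2, 10, 9, 14, 7, 12, 13, 8, 1] = (1 11 7 2 4 5 15)(8 10 14)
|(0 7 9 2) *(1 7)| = 5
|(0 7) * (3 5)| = 2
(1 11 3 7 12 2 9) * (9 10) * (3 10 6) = [0, 11, 6, 7, 4, 5, 3, 12, 8, 1, 9, 10, 2] = (1 11 10 9)(2 6 3 7 12)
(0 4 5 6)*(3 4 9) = [9, 1, 2, 4, 5, 6, 0, 7, 8, 3] = (0 9 3 4 5 6)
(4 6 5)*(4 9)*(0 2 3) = [2, 1, 3, 0, 6, 9, 5, 7, 8, 4] = (0 2 3)(4 6 5 9)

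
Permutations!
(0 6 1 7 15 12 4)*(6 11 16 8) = (0 11 16 8 6 1 7 15 12 4) = [11, 7, 2, 3, 0, 5, 1, 15, 6, 9, 10, 16, 4, 13, 14, 12, 8]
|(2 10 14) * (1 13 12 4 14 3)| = |(1 13 12 4 14 2 10 3)| = 8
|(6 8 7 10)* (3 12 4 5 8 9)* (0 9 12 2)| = 28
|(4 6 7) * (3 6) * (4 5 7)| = 6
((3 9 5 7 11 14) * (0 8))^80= (3 5 11)(7 14 9)= [0, 1, 2, 5, 4, 11, 6, 14, 8, 7, 10, 3, 12, 13, 9]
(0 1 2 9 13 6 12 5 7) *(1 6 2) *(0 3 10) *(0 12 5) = (0 6 5 7 3 10 12)(2 9 13) = [6, 1, 9, 10, 4, 7, 5, 3, 8, 13, 12, 11, 0, 2]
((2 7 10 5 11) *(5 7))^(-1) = (2 11 5)(7 10) = [0, 1, 11, 3, 4, 2, 6, 10, 8, 9, 7, 5]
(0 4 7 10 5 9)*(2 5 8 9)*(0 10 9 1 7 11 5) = [4, 7, 0, 3, 11, 2, 6, 9, 1, 10, 8, 5] = (0 4 11 5 2)(1 7 9 10 8)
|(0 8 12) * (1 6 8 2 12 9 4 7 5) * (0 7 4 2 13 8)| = 10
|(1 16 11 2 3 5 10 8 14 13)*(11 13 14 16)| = 9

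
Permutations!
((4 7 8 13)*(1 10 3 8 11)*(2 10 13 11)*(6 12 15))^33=(15)(1 3 7)(2 13 8)(4 11 10)=[0, 3, 13, 7, 11, 5, 6, 1, 2, 9, 4, 10, 12, 8, 14, 15]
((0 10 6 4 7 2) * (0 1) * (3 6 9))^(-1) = [1, 2, 7, 9, 6, 5, 3, 4, 8, 10, 0] = (0 1 2 7 4 6 3 9 10)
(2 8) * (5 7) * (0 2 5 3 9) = [2, 1, 8, 9, 4, 7, 6, 3, 5, 0] = (0 2 8 5 7 3 9)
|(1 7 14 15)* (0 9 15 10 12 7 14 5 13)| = |(0 9 15 1 14 10 12 7 5 13)| = 10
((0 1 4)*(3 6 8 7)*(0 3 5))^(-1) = [5, 0, 2, 4, 1, 7, 3, 8, 6] = (0 5 7 8 6 3 4 1)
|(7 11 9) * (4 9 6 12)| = |(4 9 7 11 6 12)| = 6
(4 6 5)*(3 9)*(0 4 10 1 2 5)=[4, 2, 5, 9, 6, 10, 0, 7, 8, 3, 1]=(0 4 6)(1 2 5 10)(3 9)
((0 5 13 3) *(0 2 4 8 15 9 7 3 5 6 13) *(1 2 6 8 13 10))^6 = (0 6 5 3 13 7 4 9 2 15 1 8 10) = [6, 8, 15, 13, 9, 3, 5, 4, 10, 2, 0, 11, 12, 7, 14, 1]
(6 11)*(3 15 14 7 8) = [0, 1, 2, 15, 4, 5, 11, 8, 3, 9, 10, 6, 12, 13, 7, 14] = (3 15 14 7 8)(6 11)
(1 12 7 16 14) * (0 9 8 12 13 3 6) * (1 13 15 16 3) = (0 9 8 12 7 3 6)(1 15 16 14 13) = [9, 15, 2, 6, 4, 5, 0, 3, 12, 8, 10, 11, 7, 1, 13, 16, 14]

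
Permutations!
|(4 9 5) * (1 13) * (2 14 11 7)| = 12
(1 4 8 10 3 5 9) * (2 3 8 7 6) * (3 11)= (1 4 7 6 2 11 3 5 9)(8 10)= [0, 4, 11, 5, 7, 9, 2, 6, 10, 1, 8, 3]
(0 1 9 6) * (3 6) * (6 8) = [1, 9, 2, 8, 4, 5, 0, 7, 6, 3] = (0 1 9 3 8 6)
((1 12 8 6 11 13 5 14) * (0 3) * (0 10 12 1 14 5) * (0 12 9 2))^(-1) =[2, 1, 9, 0, 4, 5, 8, 7, 12, 10, 3, 6, 13, 11, 14] =(14)(0 2 9 10 3)(6 8 12 13 11)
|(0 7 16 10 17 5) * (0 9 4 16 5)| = |(0 7 5 9 4 16 10 17)| = 8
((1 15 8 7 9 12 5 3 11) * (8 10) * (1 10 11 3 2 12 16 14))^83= [0, 11, 5, 3, 4, 12, 6, 16, 9, 14, 7, 8, 2, 13, 15, 10, 1]= (1 11 8 9 14 15 10 7 16)(2 5 12)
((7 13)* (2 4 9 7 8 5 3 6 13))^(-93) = (2 7 9 4)(3 13 5 6 8) = [0, 1, 7, 13, 2, 6, 8, 9, 3, 4, 10, 11, 12, 5]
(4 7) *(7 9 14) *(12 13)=(4 9 14 7)(12 13)=[0, 1, 2, 3, 9, 5, 6, 4, 8, 14, 10, 11, 13, 12, 7]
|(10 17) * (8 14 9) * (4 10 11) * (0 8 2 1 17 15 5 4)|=|(0 8 14 9 2 1 17 11)(4 10 15 5)|=8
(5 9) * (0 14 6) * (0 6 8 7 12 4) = (0 14 8 7 12 4)(5 9) = [14, 1, 2, 3, 0, 9, 6, 12, 7, 5, 10, 11, 4, 13, 8]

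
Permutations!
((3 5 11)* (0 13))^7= [13, 1, 2, 5, 4, 11, 6, 7, 8, 9, 10, 3, 12, 0]= (0 13)(3 5 11)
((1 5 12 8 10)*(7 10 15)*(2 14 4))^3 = (1 8 10 12 7 5 15) = [0, 8, 2, 3, 4, 15, 6, 5, 10, 9, 12, 11, 7, 13, 14, 1]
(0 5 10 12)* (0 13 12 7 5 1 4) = (0 1 4)(5 10 7)(12 13) = [1, 4, 2, 3, 0, 10, 6, 5, 8, 9, 7, 11, 13, 12]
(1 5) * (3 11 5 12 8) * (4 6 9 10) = (1 12 8 3 11 5)(4 6 9 10) = [0, 12, 2, 11, 6, 1, 9, 7, 3, 10, 4, 5, 8]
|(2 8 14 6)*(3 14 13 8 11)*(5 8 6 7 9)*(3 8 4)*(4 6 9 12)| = |(2 11 8 13 9 5 6)(3 14 7 12 4)| = 35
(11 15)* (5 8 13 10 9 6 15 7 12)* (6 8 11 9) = [0, 1, 2, 3, 4, 11, 15, 12, 13, 8, 6, 7, 5, 10, 14, 9] = (5 11 7 12)(6 15 9 8 13 10)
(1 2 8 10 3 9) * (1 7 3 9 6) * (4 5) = [0, 2, 8, 6, 5, 4, 1, 3, 10, 7, 9] = (1 2 8 10 9 7 3 6)(4 5)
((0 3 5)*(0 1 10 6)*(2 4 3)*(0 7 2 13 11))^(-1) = (0 11 13)(1 5 3 4 2 7 6 10) = [11, 5, 7, 4, 2, 3, 10, 6, 8, 9, 1, 13, 12, 0]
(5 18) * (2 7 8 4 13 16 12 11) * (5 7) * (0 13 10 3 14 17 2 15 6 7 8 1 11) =(0 13 16 12)(1 11 15 6 7)(2 5 18 8 4 10 3 14 17) =[13, 11, 5, 14, 10, 18, 7, 1, 4, 9, 3, 15, 0, 16, 17, 6, 12, 2, 8]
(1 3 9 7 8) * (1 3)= (3 9 7 8)= [0, 1, 2, 9, 4, 5, 6, 8, 3, 7]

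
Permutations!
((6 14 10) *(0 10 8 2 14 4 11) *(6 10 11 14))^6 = (2 6 4 14 8) = [0, 1, 6, 3, 14, 5, 4, 7, 2, 9, 10, 11, 12, 13, 8]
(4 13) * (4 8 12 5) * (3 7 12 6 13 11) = (3 7 12 5 4 11)(6 13 8) = [0, 1, 2, 7, 11, 4, 13, 12, 6, 9, 10, 3, 5, 8]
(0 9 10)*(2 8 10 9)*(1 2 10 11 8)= (0 10)(1 2)(8 11)= [10, 2, 1, 3, 4, 5, 6, 7, 11, 9, 0, 8]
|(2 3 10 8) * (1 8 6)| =|(1 8 2 3 10 6)| =6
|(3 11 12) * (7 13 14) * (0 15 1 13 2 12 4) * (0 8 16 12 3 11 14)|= |(0 15 1 13)(2 3 14 7)(4 8 16 12 11)|= 20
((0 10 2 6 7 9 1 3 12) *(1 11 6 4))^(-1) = (0 12 3 1 4 2 10)(6 11 9 7) = [12, 4, 10, 1, 2, 5, 11, 6, 8, 7, 0, 9, 3]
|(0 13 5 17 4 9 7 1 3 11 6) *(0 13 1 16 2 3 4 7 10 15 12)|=|(0 1 4 9 10 15 12)(2 3 11 6 13 5 17 7 16)|=63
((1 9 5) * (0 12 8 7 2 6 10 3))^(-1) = (0 3 10 6 2 7 8 12)(1 5 9) = [3, 5, 7, 10, 4, 9, 2, 8, 12, 1, 6, 11, 0]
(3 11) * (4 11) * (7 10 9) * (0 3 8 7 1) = (0 3 4 11 8 7 10 9 1) = [3, 0, 2, 4, 11, 5, 6, 10, 7, 1, 9, 8]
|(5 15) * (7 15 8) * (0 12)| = 4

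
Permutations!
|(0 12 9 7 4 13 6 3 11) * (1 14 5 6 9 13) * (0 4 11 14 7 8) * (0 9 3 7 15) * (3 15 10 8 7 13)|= 56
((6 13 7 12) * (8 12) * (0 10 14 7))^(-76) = [8, 1, 2, 3, 4, 5, 14, 13, 0, 9, 12, 11, 10, 7, 6] = (0 8)(6 14)(7 13)(10 12)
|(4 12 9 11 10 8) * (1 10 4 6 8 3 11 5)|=|(1 10 3 11 4 12 9 5)(6 8)|=8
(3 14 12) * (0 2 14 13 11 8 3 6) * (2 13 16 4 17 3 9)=[13, 1, 14, 16, 17, 5, 0, 7, 9, 2, 10, 8, 6, 11, 12, 15, 4, 3]=(0 13 11 8 9 2 14 12 6)(3 16 4 17)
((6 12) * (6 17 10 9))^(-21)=[0, 1, 2, 3, 4, 5, 9, 7, 8, 10, 17, 11, 6, 13, 14, 15, 16, 12]=(6 9 10 17 12)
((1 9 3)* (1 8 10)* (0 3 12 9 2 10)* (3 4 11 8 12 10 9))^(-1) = (0 8 11 4)(1 10 9 2)(3 12) = [8, 10, 1, 12, 0, 5, 6, 7, 11, 2, 9, 4, 3]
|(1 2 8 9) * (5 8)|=|(1 2 5 8 9)|=5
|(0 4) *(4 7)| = |(0 7 4)| = 3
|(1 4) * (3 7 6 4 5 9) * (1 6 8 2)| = 14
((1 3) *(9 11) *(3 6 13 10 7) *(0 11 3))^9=[0, 1, 2, 3, 4, 5, 6, 7, 8, 9, 10, 11, 12, 13]=(13)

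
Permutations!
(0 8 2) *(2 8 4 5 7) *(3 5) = [4, 1, 0, 5, 3, 7, 6, 2, 8] = (8)(0 4 3 5 7 2)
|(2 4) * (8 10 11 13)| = |(2 4)(8 10 11 13)| = 4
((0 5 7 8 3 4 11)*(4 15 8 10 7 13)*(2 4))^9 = (15)(0 2)(4 5)(7 10)(11 13) = [2, 1, 0, 3, 5, 4, 6, 10, 8, 9, 7, 13, 12, 11, 14, 15]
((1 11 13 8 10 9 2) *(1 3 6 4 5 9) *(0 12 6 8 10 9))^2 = (0 6 5 12 4)(1 13)(2 8)(3 9)(10 11) = [6, 13, 8, 9, 0, 12, 5, 7, 2, 3, 11, 10, 4, 1]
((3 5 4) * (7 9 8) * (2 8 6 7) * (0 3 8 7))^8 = [6, 1, 8, 0, 5, 3, 9, 2, 4, 7] = (0 6 9 7 2 8 4 5 3)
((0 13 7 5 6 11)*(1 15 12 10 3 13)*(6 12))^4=(0 11 6 15 1)(3 12 7)(5 13 10)=[11, 0, 2, 12, 4, 13, 15, 3, 8, 9, 5, 6, 7, 10, 14, 1]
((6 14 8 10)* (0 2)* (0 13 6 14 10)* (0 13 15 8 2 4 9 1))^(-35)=[4, 0, 2, 3, 9, 5, 6, 7, 8, 1, 10, 11, 12, 13, 14, 15]=(15)(0 4 9 1)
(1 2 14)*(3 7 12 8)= [0, 2, 14, 7, 4, 5, 6, 12, 3, 9, 10, 11, 8, 13, 1]= (1 2 14)(3 7 12 8)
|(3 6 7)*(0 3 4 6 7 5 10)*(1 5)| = |(0 3 7 4 6 1 5 10)| = 8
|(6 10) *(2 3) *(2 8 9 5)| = |(2 3 8 9 5)(6 10)| = 10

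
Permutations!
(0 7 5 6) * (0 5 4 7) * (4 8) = [0, 1, 2, 3, 7, 6, 5, 8, 4] = (4 7 8)(5 6)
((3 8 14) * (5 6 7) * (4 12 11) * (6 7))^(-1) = (3 14 8)(4 11 12)(5 7) = [0, 1, 2, 14, 11, 7, 6, 5, 3, 9, 10, 12, 4, 13, 8]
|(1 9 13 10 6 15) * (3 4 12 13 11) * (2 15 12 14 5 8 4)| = |(1 9 11 3 2 15)(4 14 5 8)(6 12 13 10)| = 12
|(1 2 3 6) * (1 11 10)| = |(1 2 3 6 11 10)| = 6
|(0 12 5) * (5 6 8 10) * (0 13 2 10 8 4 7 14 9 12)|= |(2 10 5 13)(4 7 14 9 12 6)|= 12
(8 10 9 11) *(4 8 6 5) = [0, 1, 2, 3, 8, 4, 5, 7, 10, 11, 9, 6] = (4 8 10 9 11 6 5)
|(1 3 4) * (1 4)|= 2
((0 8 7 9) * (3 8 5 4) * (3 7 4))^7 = (9) = [0, 1, 2, 3, 4, 5, 6, 7, 8, 9]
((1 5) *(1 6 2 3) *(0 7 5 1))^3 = (0 6)(2 7)(3 5) = [6, 1, 7, 5, 4, 3, 0, 2]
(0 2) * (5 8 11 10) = (0 2)(5 8 11 10) = [2, 1, 0, 3, 4, 8, 6, 7, 11, 9, 5, 10]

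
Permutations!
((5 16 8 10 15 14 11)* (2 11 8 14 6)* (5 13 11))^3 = [0, 1, 14, 3, 4, 8, 16, 7, 6, 9, 2, 13, 12, 11, 15, 5, 10] = (2 14 15 5 8 6 16 10)(11 13)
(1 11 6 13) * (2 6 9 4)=(1 11 9 4 2 6 13)=[0, 11, 6, 3, 2, 5, 13, 7, 8, 4, 10, 9, 12, 1]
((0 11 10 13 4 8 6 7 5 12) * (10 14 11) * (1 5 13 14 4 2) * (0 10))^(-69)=(1 10 4 7)(2 12 11 6)(5 14 8 13)=[0, 10, 12, 3, 7, 14, 2, 1, 13, 9, 4, 6, 11, 5, 8]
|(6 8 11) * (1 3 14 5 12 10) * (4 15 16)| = 6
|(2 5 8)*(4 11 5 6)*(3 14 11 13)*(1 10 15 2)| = 12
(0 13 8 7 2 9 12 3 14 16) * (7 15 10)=(0 13 8 15 10 7 2 9 12 3 14 16)=[13, 1, 9, 14, 4, 5, 6, 2, 15, 12, 7, 11, 3, 8, 16, 10, 0]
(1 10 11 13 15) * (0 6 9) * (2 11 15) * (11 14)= (0 6 9)(1 10 15)(2 14 11 13)= [6, 10, 14, 3, 4, 5, 9, 7, 8, 0, 15, 13, 12, 2, 11, 1]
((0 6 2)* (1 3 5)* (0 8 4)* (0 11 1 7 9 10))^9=(0 7 1 8)(2 10 5 11)(3 4 6 9)=[7, 8, 10, 4, 6, 11, 9, 1, 0, 3, 5, 2]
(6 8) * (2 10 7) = (2 10 7)(6 8) = [0, 1, 10, 3, 4, 5, 8, 2, 6, 9, 7]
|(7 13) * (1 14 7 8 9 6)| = |(1 14 7 13 8 9 6)| = 7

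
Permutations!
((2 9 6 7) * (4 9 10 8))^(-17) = [0, 1, 9, 3, 2, 5, 8, 4, 7, 10, 6] = (2 9 10 6 8 7 4)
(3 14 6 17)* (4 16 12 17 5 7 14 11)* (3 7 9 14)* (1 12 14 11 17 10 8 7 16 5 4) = (1 12 10 8 7 3 17 16 14 6 4 5 9 11) = [0, 12, 2, 17, 5, 9, 4, 3, 7, 11, 8, 1, 10, 13, 6, 15, 14, 16]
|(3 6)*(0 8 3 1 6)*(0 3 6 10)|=5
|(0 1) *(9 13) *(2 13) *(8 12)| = |(0 1)(2 13 9)(8 12)| = 6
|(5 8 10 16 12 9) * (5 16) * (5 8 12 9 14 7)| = |(5 12 14 7)(8 10)(9 16)| = 4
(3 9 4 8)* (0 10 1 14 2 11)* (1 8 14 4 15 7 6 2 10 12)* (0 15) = (0 12 1 4 14 10 8 3 9)(2 11 15 7 6) = [12, 4, 11, 9, 14, 5, 2, 6, 3, 0, 8, 15, 1, 13, 10, 7]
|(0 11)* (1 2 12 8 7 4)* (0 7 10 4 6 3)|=|(0 11 7 6 3)(1 2 12 8 10 4)|=30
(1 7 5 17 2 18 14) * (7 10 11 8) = (1 10 11 8 7 5 17 2 18 14) = [0, 10, 18, 3, 4, 17, 6, 5, 7, 9, 11, 8, 12, 13, 1, 15, 16, 2, 14]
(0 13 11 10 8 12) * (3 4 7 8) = [13, 1, 2, 4, 7, 5, 6, 8, 12, 9, 3, 10, 0, 11] = (0 13 11 10 3 4 7 8 12)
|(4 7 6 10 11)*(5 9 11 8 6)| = 15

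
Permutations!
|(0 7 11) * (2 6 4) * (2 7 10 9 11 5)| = |(0 10 9 11)(2 6 4 7 5)| = 20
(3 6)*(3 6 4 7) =(3 4 7) =[0, 1, 2, 4, 7, 5, 6, 3]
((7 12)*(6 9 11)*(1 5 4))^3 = (7 12) = [0, 1, 2, 3, 4, 5, 6, 12, 8, 9, 10, 11, 7]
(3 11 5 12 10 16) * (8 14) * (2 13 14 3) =(2 13 14 8 3 11 5 12 10 16) =[0, 1, 13, 11, 4, 12, 6, 7, 3, 9, 16, 5, 10, 14, 8, 15, 2]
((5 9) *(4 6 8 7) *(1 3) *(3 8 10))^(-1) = (1 3 10 6 4 7 8)(5 9) = [0, 3, 2, 10, 7, 9, 4, 8, 1, 5, 6]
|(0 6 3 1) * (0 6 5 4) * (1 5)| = |(0 1 6 3 5 4)| = 6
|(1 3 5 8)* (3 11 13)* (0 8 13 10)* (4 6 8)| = 21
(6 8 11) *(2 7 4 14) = [0, 1, 7, 3, 14, 5, 8, 4, 11, 9, 10, 6, 12, 13, 2] = (2 7 4 14)(6 8 11)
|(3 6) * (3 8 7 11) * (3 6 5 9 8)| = 7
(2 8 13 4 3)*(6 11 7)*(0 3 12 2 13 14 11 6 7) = (0 3 13 4 12 2 8 14 11) = [3, 1, 8, 13, 12, 5, 6, 7, 14, 9, 10, 0, 2, 4, 11]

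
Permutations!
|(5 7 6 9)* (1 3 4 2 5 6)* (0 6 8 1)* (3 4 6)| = |(0 3 6 9 8 1 4 2 5 7)| = 10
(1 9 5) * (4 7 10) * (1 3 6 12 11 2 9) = (2 9 5 3 6 12 11)(4 7 10) = [0, 1, 9, 6, 7, 3, 12, 10, 8, 5, 4, 2, 11]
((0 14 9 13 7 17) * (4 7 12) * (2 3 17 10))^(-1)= (0 17 3 2 10 7 4 12 13 9 14)= [17, 1, 10, 2, 12, 5, 6, 4, 8, 14, 7, 11, 13, 9, 0, 15, 16, 3]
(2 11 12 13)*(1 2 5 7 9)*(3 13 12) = (1 2 11 3 13 5 7 9) = [0, 2, 11, 13, 4, 7, 6, 9, 8, 1, 10, 3, 12, 5]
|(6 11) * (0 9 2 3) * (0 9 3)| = |(0 3 9 2)(6 11)| = 4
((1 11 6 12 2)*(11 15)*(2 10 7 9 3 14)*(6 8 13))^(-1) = [0, 2, 14, 9, 4, 5, 13, 10, 11, 7, 12, 15, 6, 8, 3, 1] = (1 2 14 3 9 7 10 12 6 13 8 11 15)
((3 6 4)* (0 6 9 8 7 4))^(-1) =(0 6)(3 4 7 8 9) =[6, 1, 2, 4, 7, 5, 0, 8, 9, 3]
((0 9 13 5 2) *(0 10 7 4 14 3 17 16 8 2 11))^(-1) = [11, 1, 8, 14, 7, 13, 6, 10, 16, 0, 2, 5, 12, 9, 4, 15, 17, 3] = (0 11 5 13 9)(2 8 16 17 3 14 4 7 10)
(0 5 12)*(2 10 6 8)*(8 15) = [5, 1, 10, 3, 4, 12, 15, 7, 2, 9, 6, 11, 0, 13, 14, 8] = (0 5 12)(2 10 6 15 8)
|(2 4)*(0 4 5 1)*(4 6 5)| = 4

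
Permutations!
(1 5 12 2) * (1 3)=[0, 5, 3, 1, 4, 12, 6, 7, 8, 9, 10, 11, 2]=(1 5 12 2 3)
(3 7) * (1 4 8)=(1 4 8)(3 7)=[0, 4, 2, 7, 8, 5, 6, 3, 1]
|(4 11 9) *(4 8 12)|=5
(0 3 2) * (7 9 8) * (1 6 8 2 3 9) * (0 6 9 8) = (0 8 7 1 9 2 6) = [8, 9, 6, 3, 4, 5, 0, 1, 7, 2]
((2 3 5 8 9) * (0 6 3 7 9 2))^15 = (0 9 7 2 8 5 3 6) = [9, 1, 8, 6, 4, 3, 0, 2, 5, 7]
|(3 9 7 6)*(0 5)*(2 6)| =|(0 5)(2 6 3 9 7)| =10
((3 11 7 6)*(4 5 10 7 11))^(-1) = (11)(3 6 7 10 5 4) = [0, 1, 2, 6, 3, 4, 7, 10, 8, 9, 5, 11]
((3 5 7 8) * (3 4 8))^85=(3 5 7)(4 8)=[0, 1, 2, 5, 8, 7, 6, 3, 4]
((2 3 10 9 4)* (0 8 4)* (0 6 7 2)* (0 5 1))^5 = (2 7 6 9 10 3) = [0, 1, 7, 2, 4, 5, 9, 6, 8, 10, 3]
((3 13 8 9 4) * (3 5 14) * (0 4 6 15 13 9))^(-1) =(0 8 13 15 6 9 3 14 5 4) =[8, 1, 2, 14, 0, 4, 9, 7, 13, 3, 10, 11, 12, 15, 5, 6]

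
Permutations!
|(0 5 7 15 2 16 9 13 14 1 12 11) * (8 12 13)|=30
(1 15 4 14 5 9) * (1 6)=(1 15 4 14 5 9 6)=[0, 15, 2, 3, 14, 9, 1, 7, 8, 6, 10, 11, 12, 13, 5, 4]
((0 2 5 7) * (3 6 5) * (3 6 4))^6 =[2, 1, 6, 3, 4, 7, 5, 0] =(0 2 6 5 7)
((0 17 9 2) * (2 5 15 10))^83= (0 2 10 15 5 9 17)= [2, 1, 10, 3, 4, 9, 6, 7, 8, 17, 15, 11, 12, 13, 14, 5, 16, 0]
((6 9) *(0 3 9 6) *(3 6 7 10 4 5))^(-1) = (0 9 3 5 4 10 7 6) = [9, 1, 2, 5, 10, 4, 0, 6, 8, 3, 7]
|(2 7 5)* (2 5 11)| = |(2 7 11)| = 3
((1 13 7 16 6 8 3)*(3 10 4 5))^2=(1 7 6 10 5)(3 13 16 8 4)=[0, 7, 2, 13, 3, 1, 10, 6, 4, 9, 5, 11, 12, 16, 14, 15, 8]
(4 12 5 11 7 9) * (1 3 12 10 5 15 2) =[0, 3, 1, 12, 10, 11, 6, 9, 8, 4, 5, 7, 15, 13, 14, 2] =(1 3 12 15 2)(4 10 5 11 7 9)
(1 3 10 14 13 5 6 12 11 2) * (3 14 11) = (1 14 13 5 6 12 3 10 11 2) = [0, 14, 1, 10, 4, 6, 12, 7, 8, 9, 11, 2, 3, 5, 13]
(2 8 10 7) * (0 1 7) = (0 1 7 2 8 10) = [1, 7, 8, 3, 4, 5, 6, 2, 10, 9, 0]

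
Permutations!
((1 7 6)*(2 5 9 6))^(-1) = (1 6 9 5 2 7) = [0, 6, 7, 3, 4, 2, 9, 1, 8, 5]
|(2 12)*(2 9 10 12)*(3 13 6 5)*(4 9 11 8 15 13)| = |(3 4 9 10 12 11 8 15 13 6 5)| = 11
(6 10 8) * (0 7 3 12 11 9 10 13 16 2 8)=(0 7 3 12 11 9 10)(2 8 6 13 16)=[7, 1, 8, 12, 4, 5, 13, 3, 6, 10, 0, 9, 11, 16, 14, 15, 2]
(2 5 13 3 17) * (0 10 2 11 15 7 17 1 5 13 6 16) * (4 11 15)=(0 10 2 13 3 1 5 6 16)(4 11)(7 17 15)=[10, 5, 13, 1, 11, 6, 16, 17, 8, 9, 2, 4, 12, 3, 14, 7, 0, 15]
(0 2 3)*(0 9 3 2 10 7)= [10, 1, 2, 9, 4, 5, 6, 0, 8, 3, 7]= (0 10 7)(3 9)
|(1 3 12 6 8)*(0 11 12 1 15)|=|(0 11 12 6 8 15)(1 3)|=6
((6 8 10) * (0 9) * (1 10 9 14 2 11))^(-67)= (0 10 14 6 2 8 11 9 1)= [10, 0, 8, 3, 4, 5, 2, 7, 11, 1, 14, 9, 12, 13, 6]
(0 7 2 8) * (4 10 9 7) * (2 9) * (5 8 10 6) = (0 4 6 5 8)(2 10)(7 9) = [4, 1, 10, 3, 6, 8, 5, 9, 0, 7, 2]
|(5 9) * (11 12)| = 2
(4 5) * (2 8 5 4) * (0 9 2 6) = (0 9 2 8 5 6) = [9, 1, 8, 3, 4, 6, 0, 7, 5, 2]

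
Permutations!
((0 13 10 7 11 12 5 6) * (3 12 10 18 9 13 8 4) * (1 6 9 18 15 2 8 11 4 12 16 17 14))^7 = (18)(0 17 7 6 16 10 1 3 11 14 4) = [17, 3, 2, 11, 0, 5, 16, 6, 8, 9, 1, 14, 12, 13, 4, 15, 10, 7, 18]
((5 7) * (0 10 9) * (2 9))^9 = (0 10 2 9)(5 7) = [10, 1, 9, 3, 4, 7, 6, 5, 8, 0, 2]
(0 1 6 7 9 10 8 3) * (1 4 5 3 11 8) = (0 4 5 3)(1 6 7 9 10)(8 11) = [4, 6, 2, 0, 5, 3, 7, 9, 11, 10, 1, 8]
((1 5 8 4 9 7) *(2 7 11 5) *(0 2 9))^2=(0 7 9 5 4 2 1 11 8)=[7, 11, 1, 3, 2, 4, 6, 9, 0, 5, 10, 8]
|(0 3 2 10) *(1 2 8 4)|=7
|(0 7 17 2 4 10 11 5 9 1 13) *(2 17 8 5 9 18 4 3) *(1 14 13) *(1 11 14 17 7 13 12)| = |(0 13)(1 11 9 17 7 8 5 18 4 10 14 12)(2 3)| = 12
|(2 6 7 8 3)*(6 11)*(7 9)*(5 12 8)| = 9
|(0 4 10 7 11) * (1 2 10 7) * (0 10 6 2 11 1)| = |(0 4 7 1 11 10)(2 6)| = 6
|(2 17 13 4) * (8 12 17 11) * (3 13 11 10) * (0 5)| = |(0 5)(2 10 3 13 4)(8 12 17 11)| = 20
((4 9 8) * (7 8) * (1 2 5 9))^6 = (1 4 8 7 9 5 2) = [0, 4, 1, 3, 8, 2, 6, 9, 7, 5]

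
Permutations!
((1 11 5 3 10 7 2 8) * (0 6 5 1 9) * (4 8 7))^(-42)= (11)(0 8 10 5)(3 6 9 4)= [8, 1, 2, 6, 3, 0, 9, 7, 10, 4, 5, 11]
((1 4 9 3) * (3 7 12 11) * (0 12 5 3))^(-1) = [11, 3, 2, 5, 1, 7, 6, 9, 8, 4, 10, 12, 0] = (0 11 12)(1 3 5 7 9 4)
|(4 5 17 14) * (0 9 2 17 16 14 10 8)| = 12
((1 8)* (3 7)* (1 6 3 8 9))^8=(9)=[0, 1, 2, 3, 4, 5, 6, 7, 8, 9]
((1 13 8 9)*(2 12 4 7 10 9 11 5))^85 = (1 7 2 8 9 4 5 13 10 12 11) = [0, 7, 8, 3, 5, 13, 6, 2, 9, 4, 12, 1, 11, 10]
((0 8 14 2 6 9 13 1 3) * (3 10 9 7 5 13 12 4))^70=(14)=[0, 1, 2, 3, 4, 5, 6, 7, 8, 9, 10, 11, 12, 13, 14]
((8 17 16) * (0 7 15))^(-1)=(0 15 7)(8 16 17)=[15, 1, 2, 3, 4, 5, 6, 0, 16, 9, 10, 11, 12, 13, 14, 7, 17, 8]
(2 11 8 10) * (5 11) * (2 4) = (2 5 11 8 10 4) = [0, 1, 5, 3, 2, 11, 6, 7, 10, 9, 4, 8]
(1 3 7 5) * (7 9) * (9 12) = [0, 3, 2, 12, 4, 1, 6, 5, 8, 7, 10, 11, 9] = (1 3 12 9 7 5)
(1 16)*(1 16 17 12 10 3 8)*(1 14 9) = (1 17 12 10 3 8 14 9) = [0, 17, 2, 8, 4, 5, 6, 7, 14, 1, 3, 11, 10, 13, 9, 15, 16, 12]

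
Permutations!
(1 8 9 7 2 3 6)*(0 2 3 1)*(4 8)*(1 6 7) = (0 2 6)(1 4 8 9)(3 7) = [2, 4, 6, 7, 8, 5, 0, 3, 9, 1]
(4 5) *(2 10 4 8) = (2 10 4 5 8) = [0, 1, 10, 3, 5, 8, 6, 7, 2, 9, 4]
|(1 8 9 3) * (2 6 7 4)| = 4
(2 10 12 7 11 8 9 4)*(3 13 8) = (2 10 12 7 11 3 13 8 9 4) = [0, 1, 10, 13, 2, 5, 6, 11, 9, 4, 12, 3, 7, 8]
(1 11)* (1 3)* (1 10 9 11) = (3 10 9 11) = [0, 1, 2, 10, 4, 5, 6, 7, 8, 11, 9, 3]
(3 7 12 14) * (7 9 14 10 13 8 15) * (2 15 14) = (2 15 7 12 10 13 8 14 3 9) = [0, 1, 15, 9, 4, 5, 6, 12, 14, 2, 13, 11, 10, 8, 3, 7]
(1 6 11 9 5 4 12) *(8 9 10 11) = [0, 6, 2, 3, 12, 4, 8, 7, 9, 5, 11, 10, 1] = (1 6 8 9 5 4 12)(10 11)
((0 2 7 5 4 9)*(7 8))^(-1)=[9, 1, 0, 3, 5, 7, 6, 8, 2, 4]=(0 9 4 5 7 8 2)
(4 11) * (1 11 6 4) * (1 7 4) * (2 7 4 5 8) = (1 11 4 6)(2 7 5 8) = [0, 11, 7, 3, 6, 8, 1, 5, 2, 9, 10, 4]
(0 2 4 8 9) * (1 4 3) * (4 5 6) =[2, 5, 3, 1, 8, 6, 4, 7, 9, 0] =(0 2 3 1 5 6 4 8 9)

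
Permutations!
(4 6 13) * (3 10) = (3 10)(4 6 13) = [0, 1, 2, 10, 6, 5, 13, 7, 8, 9, 3, 11, 12, 4]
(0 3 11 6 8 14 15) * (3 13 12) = (0 13 12 3 11 6 8 14 15) = [13, 1, 2, 11, 4, 5, 8, 7, 14, 9, 10, 6, 3, 12, 15, 0]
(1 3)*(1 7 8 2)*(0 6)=(0 6)(1 3 7 8 2)=[6, 3, 1, 7, 4, 5, 0, 8, 2]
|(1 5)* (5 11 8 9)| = |(1 11 8 9 5)| = 5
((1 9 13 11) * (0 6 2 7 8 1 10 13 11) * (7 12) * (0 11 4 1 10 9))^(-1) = (0 1 4 9 11 13 10 8 7 12 2 6) = [1, 4, 6, 3, 9, 5, 0, 12, 7, 11, 8, 13, 2, 10]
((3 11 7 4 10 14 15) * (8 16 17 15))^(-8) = [0, 1, 2, 7, 14, 5, 6, 10, 17, 9, 8, 4, 12, 13, 16, 11, 15, 3] = (3 7 10 8 17)(4 14 16 15 11)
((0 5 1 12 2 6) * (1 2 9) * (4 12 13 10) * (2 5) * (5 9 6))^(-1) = (0 6 12 4 10 13 1 9 5 2) = [6, 9, 0, 3, 10, 2, 12, 7, 8, 5, 13, 11, 4, 1]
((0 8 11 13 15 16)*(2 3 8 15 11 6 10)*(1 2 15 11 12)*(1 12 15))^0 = (16) = [0, 1, 2, 3, 4, 5, 6, 7, 8, 9, 10, 11, 12, 13, 14, 15, 16]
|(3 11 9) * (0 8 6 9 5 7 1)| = |(0 8 6 9 3 11 5 7 1)| = 9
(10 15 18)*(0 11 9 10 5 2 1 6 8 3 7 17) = [11, 6, 1, 7, 4, 2, 8, 17, 3, 10, 15, 9, 12, 13, 14, 18, 16, 0, 5] = (0 11 9 10 15 18 5 2 1 6 8 3 7 17)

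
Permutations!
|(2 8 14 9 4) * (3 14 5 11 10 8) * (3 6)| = |(2 6 3 14 9 4)(5 11 10 8)| = 12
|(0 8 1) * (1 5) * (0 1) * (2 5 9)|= |(0 8 9 2 5)|= 5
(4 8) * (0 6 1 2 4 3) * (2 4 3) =(0 6 1 4 8 2 3) =[6, 4, 3, 0, 8, 5, 1, 7, 2]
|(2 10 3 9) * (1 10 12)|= 6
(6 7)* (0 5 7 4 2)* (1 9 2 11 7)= [5, 9, 0, 3, 11, 1, 4, 6, 8, 2, 10, 7]= (0 5 1 9 2)(4 11 7 6)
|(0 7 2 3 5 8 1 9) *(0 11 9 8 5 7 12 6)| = 6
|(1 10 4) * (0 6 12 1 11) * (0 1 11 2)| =|(0 6 12 11 1 10 4 2)| =8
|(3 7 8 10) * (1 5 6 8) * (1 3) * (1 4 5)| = |(3 7)(4 5 6 8 10)| = 10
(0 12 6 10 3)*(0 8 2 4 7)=[12, 1, 4, 8, 7, 5, 10, 0, 2, 9, 3, 11, 6]=(0 12 6 10 3 8 2 4 7)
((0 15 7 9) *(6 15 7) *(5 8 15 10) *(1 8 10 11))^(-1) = (0 9 7)(1 11 6 15 8)(5 10) = [9, 11, 2, 3, 4, 10, 15, 0, 1, 7, 5, 6, 12, 13, 14, 8]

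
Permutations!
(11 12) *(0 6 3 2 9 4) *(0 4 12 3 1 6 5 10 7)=[5, 6, 9, 2, 4, 10, 1, 0, 8, 12, 7, 3, 11]=(0 5 10 7)(1 6)(2 9 12 11 3)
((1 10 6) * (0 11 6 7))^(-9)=(0 1)(6 7)(10 11)=[1, 0, 2, 3, 4, 5, 7, 6, 8, 9, 11, 10]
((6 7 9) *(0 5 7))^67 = (0 7 6 5 9) = [7, 1, 2, 3, 4, 9, 5, 6, 8, 0]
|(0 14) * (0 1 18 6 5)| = |(0 14 1 18 6 5)| = 6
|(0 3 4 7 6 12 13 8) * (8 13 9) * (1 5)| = 8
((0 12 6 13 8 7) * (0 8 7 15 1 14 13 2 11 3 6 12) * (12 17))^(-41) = (1 14 13 7 8 15)(2 6 3 11)(12 17) = [0, 14, 6, 11, 4, 5, 3, 8, 15, 9, 10, 2, 17, 7, 13, 1, 16, 12]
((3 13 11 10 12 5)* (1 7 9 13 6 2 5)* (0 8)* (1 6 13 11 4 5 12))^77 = (0 8)(1 9 10 7 11)(2 6 12)(3 13 4 5) = [8, 9, 6, 13, 5, 3, 12, 11, 0, 10, 7, 1, 2, 4]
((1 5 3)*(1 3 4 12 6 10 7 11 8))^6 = [0, 7, 2, 3, 8, 11, 5, 12, 10, 9, 4, 6, 1] = (1 7 12)(4 8 10)(5 11 6)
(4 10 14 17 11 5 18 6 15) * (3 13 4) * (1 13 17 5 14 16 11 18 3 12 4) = (1 13)(3 17 18 6 15 12 4 10 16 11 14 5) = [0, 13, 2, 17, 10, 3, 15, 7, 8, 9, 16, 14, 4, 1, 5, 12, 11, 18, 6]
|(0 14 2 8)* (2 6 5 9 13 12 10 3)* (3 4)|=12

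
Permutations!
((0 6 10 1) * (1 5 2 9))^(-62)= (0 6 10 5 2 9 1)= [6, 0, 9, 3, 4, 2, 10, 7, 8, 1, 5]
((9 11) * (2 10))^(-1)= [0, 1, 10, 3, 4, 5, 6, 7, 8, 11, 2, 9]= (2 10)(9 11)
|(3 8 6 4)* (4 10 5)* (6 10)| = 5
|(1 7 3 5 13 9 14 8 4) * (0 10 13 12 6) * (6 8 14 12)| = |(14)(0 10 13 9 12 8 4 1 7 3 5 6)| = 12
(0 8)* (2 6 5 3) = (0 8)(2 6 5 3) = [8, 1, 6, 2, 4, 3, 5, 7, 0]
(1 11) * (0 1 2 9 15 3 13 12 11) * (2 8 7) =[1, 0, 9, 13, 4, 5, 6, 2, 7, 15, 10, 8, 11, 12, 14, 3] =(0 1)(2 9 15 3 13 12 11 8 7)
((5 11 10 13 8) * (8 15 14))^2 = (5 10 15 8 11 13 14) = [0, 1, 2, 3, 4, 10, 6, 7, 11, 9, 15, 13, 12, 14, 5, 8]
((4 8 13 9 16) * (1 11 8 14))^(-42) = (1 4 9 8)(11 14 16 13) = [0, 4, 2, 3, 9, 5, 6, 7, 1, 8, 10, 14, 12, 11, 16, 15, 13]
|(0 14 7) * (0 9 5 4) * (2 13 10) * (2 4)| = |(0 14 7 9 5 2 13 10 4)| = 9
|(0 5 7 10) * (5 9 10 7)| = |(0 9 10)| = 3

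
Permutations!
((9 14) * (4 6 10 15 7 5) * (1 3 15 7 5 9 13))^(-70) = (1 7 5 13 10 15 14 6 3 9 4) = [0, 7, 2, 9, 1, 13, 3, 5, 8, 4, 15, 11, 12, 10, 6, 14]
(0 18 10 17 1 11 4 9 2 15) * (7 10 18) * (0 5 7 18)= (0 18)(1 11 4 9 2 15 5 7 10 17)= [18, 11, 15, 3, 9, 7, 6, 10, 8, 2, 17, 4, 12, 13, 14, 5, 16, 1, 0]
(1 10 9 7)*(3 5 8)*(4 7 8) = (1 10 9 8 3 5 4 7) = [0, 10, 2, 5, 7, 4, 6, 1, 3, 8, 9]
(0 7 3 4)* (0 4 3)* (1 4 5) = [7, 4, 2, 3, 5, 1, 6, 0] = (0 7)(1 4 5)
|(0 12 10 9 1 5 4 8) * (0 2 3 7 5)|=|(0 12 10 9 1)(2 3 7 5 4 8)|=30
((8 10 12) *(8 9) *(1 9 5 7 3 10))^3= [0, 1, 2, 5, 4, 10, 6, 12, 8, 9, 7, 11, 3]= (3 5 10 7 12)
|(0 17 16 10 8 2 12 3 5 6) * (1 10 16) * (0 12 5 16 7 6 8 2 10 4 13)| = 20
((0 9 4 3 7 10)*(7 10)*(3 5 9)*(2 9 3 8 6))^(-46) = [10, 1, 6, 5, 9, 4, 8, 7, 0, 2, 3] = (0 10 3 5 4 9 2 6 8)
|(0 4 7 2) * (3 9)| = 4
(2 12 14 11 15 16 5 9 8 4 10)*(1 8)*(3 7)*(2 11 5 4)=(1 8 2 12 14 5 9)(3 7)(4 10 11 15 16)=[0, 8, 12, 7, 10, 9, 6, 3, 2, 1, 11, 15, 14, 13, 5, 16, 4]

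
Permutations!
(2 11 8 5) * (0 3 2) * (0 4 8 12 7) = (0 3 2 11 12 7)(4 8 5) = [3, 1, 11, 2, 8, 4, 6, 0, 5, 9, 10, 12, 7]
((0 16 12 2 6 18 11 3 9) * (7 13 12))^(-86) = (0 7 12 6 11 9 16 13 2 18 3) = [7, 1, 18, 0, 4, 5, 11, 12, 8, 16, 10, 9, 6, 2, 14, 15, 13, 17, 3]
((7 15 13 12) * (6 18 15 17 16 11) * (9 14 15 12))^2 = (6 12 17 11 18 7 16)(9 15)(13 14) = [0, 1, 2, 3, 4, 5, 12, 16, 8, 15, 10, 18, 17, 14, 13, 9, 6, 11, 7]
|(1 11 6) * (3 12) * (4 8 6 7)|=|(1 11 7 4 8 6)(3 12)|=6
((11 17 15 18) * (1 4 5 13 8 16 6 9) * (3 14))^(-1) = [0, 9, 2, 14, 1, 4, 16, 7, 13, 6, 10, 18, 12, 5, 3, 17, 8, 11, 15] = (1 9 6 16 8 13 5 4)(3 14)(11 18 15 17)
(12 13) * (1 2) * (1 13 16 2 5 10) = (1 5 10)(2 13 12 16) = [0, 5, 13, 3, 4, 10, 6, 7, 8, 9, 1, 11, 16, 12, 14, 15, 2]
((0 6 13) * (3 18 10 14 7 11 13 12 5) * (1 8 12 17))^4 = [8, 3, 2, 7, 4, 14, 12, 6, 18, 9, 13, 17, 10, 1, 0, 15, 16, 5, 11] = (0 8 18 11 17 5 14)(1 3 7 6 12 10 13)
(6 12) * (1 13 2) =(1 13 2)(6 12) =[0, 13, 1, 3, 4, 5, 12, 7, 8, 9, 10, 11, 6, 2]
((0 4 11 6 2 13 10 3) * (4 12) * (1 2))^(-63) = (0 13 6 12 10 1 4 3 2 11) = [13, 4, 11, 2, 3, 5, 12, 7, 8, 9, 1, 0, 10, 6]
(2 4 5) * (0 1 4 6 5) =(0 1 4)(2 6 5) =[1, 4, 6, 3, 0, 2, 5]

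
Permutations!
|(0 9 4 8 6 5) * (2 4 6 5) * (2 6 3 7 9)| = |(0 2 4 8 5)(3 7 9)| = 15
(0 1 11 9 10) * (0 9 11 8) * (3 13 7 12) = [1, 8, 2, 13, 4, 5, 6, 12, 0, 10, 9, 11, 3, 7] = (0 1 8)(3 13 7 12)(9 10)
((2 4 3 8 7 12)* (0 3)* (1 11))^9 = (0 8 12 4 3 7 2)(1 11) = [8, 11, 0, 7, 3, 5, 6, 2, 12, 9, 10, 1, 4]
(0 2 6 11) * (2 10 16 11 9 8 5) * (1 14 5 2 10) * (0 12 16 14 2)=(0 1 2 6 9 8)(5 10 14)(11 12 16)=[1, 2, 6, 3, 4, 10, 9, 7, 0, 8, 14, 12, 16, 13, 5, 15, 11]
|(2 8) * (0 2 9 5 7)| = 6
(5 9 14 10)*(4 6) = [0, 1, 2, 3, 6, 9, 4, 7, 8, 14, 5, 11, 12, 13, 10] = (4 6)(5 9 14 10)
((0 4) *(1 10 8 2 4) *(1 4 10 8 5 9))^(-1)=(0 4)(1 9 5 10 2 8)=[4, 9, 8, 3, 0, 10, 6, 7, 1, 5, 2]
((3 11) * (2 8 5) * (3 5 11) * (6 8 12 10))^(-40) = [0, 1, 10, 3, 4, 12, 11, 7, 5, 9, 8, 2, 6] = (2 10 8 5 12 6 11)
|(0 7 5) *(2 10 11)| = |(0 7 5)(2 10 11)| = 3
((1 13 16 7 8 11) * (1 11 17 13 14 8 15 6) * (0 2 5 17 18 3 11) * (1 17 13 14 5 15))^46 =(0 8 15 3 17)(1 5 13 16 7)(2 18 6 11 14) =[8, 5, 18, 17, 4, 13, 11, 1, 15, 9, 10, 14, 12, 16, 2, 3, 7, 0, 6]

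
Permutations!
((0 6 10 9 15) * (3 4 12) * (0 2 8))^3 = (0 9 8 10 2 6 15) = [9, 1, 6, 3, 4, 5, 15, 7, 10, 8, 2, 11, 12, 13, 14, 0]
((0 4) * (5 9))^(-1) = (0 4)(5 9) = [4, 1, 2, 3, 0, 9, 6, 7, 8, 5]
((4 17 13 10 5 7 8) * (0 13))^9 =(0 13 10 5 7 8 4 17) =[13, 1, 2, 3, 17, 7, 6, 8, 4, 9, 5, 11, 12, 10, 14, 15, 16, 0]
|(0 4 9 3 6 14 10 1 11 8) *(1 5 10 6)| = 14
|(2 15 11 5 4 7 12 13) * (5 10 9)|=|(2 15 11 10 9 5 4 7 12 13)|=10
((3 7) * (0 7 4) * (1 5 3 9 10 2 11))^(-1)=(0 4 3 5 1 11 2 10 9 7)=[4, 11, 10, 5, 3, 1, 6, 0, 8, 7, 9, 2]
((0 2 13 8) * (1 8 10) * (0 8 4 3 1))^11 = (0 10 13 2)(1 3 4) = [10, 3, 0, 4, 1, 5, 6, 7, 8, 9, 13, 11, 12, 2]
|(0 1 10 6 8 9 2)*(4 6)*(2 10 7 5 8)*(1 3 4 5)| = 20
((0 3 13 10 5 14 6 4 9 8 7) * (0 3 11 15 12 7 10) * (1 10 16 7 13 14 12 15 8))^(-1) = (0 13 12 5 10 1 9 4 6 14 3 7 16 8 11) = [13, 9, 2, 7, 6, 10, 14, 16, 11, 4, 1, 0, 5, 12, 3, 15, 8]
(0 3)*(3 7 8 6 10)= (0 7 8 6 10 3)= [7, 1, 2, 0, 4, 5, 10, 8, 6, 9, 3]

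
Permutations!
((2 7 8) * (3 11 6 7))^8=(2 11 7)(3 6 8)=[0, 1, 11, 6, 4, 5, 8, 2, 3, 9, 10, 7]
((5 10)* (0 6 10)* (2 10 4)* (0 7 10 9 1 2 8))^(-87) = [6, 1, 2, 3, 8, 5, 4, 7, 0, 9, 10] = (10)(0 6 4 8)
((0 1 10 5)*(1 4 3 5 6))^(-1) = (0 5 3 4)(1 6 10) = [5, 6, 2, 4, 0, 3, 10, 7, 8, 9, 1]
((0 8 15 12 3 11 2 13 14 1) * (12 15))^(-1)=[1, 14, 11, 12, 4, 5, 6, 7, 0, 9, 10, 3, 8, 2, 13, 15]=(15)(0 1 14 13 2 11 3 12 8)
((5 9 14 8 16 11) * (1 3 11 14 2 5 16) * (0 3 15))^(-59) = (0 8 11 15 14 3 1 16)(2 5 9) = [8, 16, 5, 1, 4, 9, 6, 7, 11, 2, 10, 15, 12, 13, 3, 14, 0]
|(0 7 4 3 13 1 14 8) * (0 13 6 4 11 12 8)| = 24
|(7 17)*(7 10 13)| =|(7 17 10 13)| =4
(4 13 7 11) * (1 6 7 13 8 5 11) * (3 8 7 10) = (13)(1 6 10 3 8 5 11 4 7) = [0, 6, 2, 8, 7, 11, 10, 1, 5, 9, 3, 4, 12, 13]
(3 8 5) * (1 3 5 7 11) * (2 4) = (1 3 8 7 11)(2 4) = [0, 3, 4, 8, 2, 5, 6, 11, 7, 9, 10, 1]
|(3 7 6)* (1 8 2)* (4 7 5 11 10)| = |(1 8 2)(3 5 11 10 4 7 6)| = 21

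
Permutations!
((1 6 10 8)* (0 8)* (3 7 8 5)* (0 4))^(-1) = (0 4 10 6 1 8 7 3 5) = [4, 8, 2, 5, 10, 0, 1, 3, 7, 9, 6]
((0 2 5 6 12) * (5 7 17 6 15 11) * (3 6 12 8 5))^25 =[0, 1, 2, 6, 4, 15, 8, 7, 5, 9, 10, 3, 12, 13, 14, 11, 16, 17] =(17)(3 6 8 5 15 11)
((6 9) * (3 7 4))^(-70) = [0, 1, 2, 4, 7, 5, 6, 3, 8, 9] = (9)(3 4 7)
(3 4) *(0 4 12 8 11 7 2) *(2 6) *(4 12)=[12, 1, 0, 4, 3, 5, 2, 6, 11, 9, 10, 7, 8]=(0 12 8 11 7 6 2)(3 4)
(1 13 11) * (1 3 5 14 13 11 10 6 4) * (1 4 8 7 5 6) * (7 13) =(1 11 3 6 8 13 10)(5 14 7) =[0, 11, 2, 6, 4, 14, 8, 5, 13, 9, 1, 3, 12, 10, 7]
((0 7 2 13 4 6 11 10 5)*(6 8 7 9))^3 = (0 11)(2 8 13 7 4)(5 6)(9 10) = [11, 1, 8, 3, 2, 6, 5, 4, 13, 10, 9, 0, 12, 7]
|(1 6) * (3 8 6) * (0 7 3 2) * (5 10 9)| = 21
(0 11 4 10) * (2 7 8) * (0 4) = (0 11)(2 7 8)(4 10) = [11, 1, 7, 3, 10, 5, 6, 8, 2, 9, 4, 0]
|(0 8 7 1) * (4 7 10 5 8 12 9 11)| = 21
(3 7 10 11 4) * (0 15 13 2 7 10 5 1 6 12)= [15, 6, 7, 10, 3, 1, 12, 5, 8, 9, 11, 4, 0, 2, 14, 13]= (0 15 13 2 7 5 1 6 12)(3 10 11 4)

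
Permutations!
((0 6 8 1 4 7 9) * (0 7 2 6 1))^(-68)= (9)(0 6 4)(1 8 2)= [6, 8, 1, 3, 0, 5, 4, 7, 2, 9]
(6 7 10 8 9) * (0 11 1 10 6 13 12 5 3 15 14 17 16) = [11, 10, 2, 15, 4, 3, 7, 6, 9, 13, 8, 1, 5, 12, 17, 14, 0, 16] = (0 11 1 10 8 9 13 12 5 3 15 14 17 16)(6 7)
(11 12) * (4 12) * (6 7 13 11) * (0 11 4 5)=(0 11 5)(4 12 6 7 13)=[11, 1, 2, 3, 12, 0, 7, 13, 8, 9, 10, 5, 6, 4]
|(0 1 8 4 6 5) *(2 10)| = |(0 1 8 4 6 5)(2 10)| = 6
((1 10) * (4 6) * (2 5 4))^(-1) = (1 10)(2 6 4 5) = [0, 10, 6, 3, 5, 2, 4, 7, 8, 9, 1]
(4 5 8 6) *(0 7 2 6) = (0 7 2 6 4 5 8) = [7, 1, 6, 3, 5, 8, 4, 2, 0]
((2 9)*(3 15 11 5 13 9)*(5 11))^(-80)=(2 13 15)(3 9 5)=[0, 1, 13, 9, 4, 3, 6, 7, 8, 5, 10, 11, 12, 15, 14, 2]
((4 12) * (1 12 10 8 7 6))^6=[0, 6, 2, 3, 12, 5, 7, 8, 10, 9, 4, 11, 1]=(1 6 7 8 10 4 12)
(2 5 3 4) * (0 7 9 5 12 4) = (0 7 9 5 3)(2 12 4) = [7, 1, 12, 0, 2, 3, 6, 9, 8, 5, 10, 11, 4]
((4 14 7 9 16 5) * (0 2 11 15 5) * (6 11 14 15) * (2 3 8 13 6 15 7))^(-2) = [9, 1, 2, 16, 15, 11, 8, 5, 0, 4, 10, 13, 12, 3, 14, 6, 7] = (0 9 4 15 6 8)(3 16 7 5 11 13)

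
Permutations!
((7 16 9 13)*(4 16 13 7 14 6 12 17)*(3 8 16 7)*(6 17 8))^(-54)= (4 7 13 14 17)= [0, 1, 2, 3, 7, 5, 6, 13, 8, 9, 10, 11, 12, 14, 17, 15, 16, 4]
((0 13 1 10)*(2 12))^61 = (0 13 1 10)(2 12) = [13, 10, 12, 3, 4, 5, 6, 7, 8, 9, 0, 11, 2, 1]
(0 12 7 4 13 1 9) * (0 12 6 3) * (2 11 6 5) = (0 5 2 11 6 3)(1 9 12 7 4 13) = [5, 9, 11, 0, 13, 2, 3, 4, 8, 12, 10, 6, 7, 1]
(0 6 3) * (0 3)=(0 6)=[6, 1, 2, 3, 4, 5, 0]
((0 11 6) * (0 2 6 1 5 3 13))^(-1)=(0 13 3 5 1 11)(2 6)=[13, 11, 6, 5, 4, 1, 2, 7, 8, 9, 10, 0, 12, 3]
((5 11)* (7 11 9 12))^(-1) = (5 11 7 12 9) = [0, 1, 2, 3, 4, 11, 6, 12, 8, 5, 10, 7, 9]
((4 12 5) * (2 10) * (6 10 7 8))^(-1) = [0, 1, 10, 3, 5, 12, 8, 2, 7, 9, 6, 11, 4] = (2 10 6 8 7)(4 5 12)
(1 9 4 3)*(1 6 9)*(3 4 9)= (9)(3 6)= [0, 1, 2, 6, 4, 5, 3, 7, 8, 9]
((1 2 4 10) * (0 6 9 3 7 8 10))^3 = (0 3 10 4 9 8 2 6 7 1) = [3, 0, 6, 10, 9, 5, 7, 1, 2, 8, 4]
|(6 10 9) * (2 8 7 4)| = 12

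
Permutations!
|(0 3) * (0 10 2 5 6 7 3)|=6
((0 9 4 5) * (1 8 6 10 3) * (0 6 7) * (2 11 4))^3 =(0 11 6 1)(2 5 3 7)(4 10 8 9) =[11, 0, 5, 7, 10, 3, 1, 2, 9, 4, 8, 6]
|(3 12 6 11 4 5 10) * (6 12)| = 6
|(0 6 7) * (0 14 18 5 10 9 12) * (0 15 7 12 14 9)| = 10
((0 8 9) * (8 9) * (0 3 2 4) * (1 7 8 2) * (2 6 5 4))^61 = (0 5 8 1 9 4 6 7 3) = [5, 9, 2, 0, 6, 8, 7, 3, 1, 4]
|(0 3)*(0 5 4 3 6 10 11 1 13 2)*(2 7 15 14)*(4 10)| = 13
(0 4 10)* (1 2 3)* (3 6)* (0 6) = [4, 2, 0, 1, 10, 5, 3, 7, 8, 9, 6] = (0 4 10 6 3 1 2)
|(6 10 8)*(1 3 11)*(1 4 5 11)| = |(1 3)(4 5 11)(6 10 8)| = 6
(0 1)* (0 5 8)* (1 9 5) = (0 9 5 8) = [9, 1, 2, 3, 4, 8, 6, 7, 0, 5]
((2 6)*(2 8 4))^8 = (8) = [0, 1, 2, 3, 4, 5, 6, 7, 8]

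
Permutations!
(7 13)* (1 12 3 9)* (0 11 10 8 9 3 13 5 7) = (0 11 10 8 9 1 12 13)(5 7) = [11, 12, 2, 3, 4, 7, 6, 5, 9, 1, 8, 10, 13, 0]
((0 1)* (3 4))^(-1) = (0 1)(3 4) = [1, 0, 2, 4, 3]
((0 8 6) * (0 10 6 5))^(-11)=[8, 1, 2, 3, 4, 0, 10, 7, 5, 9, 6]=(0 8 5)(6 10)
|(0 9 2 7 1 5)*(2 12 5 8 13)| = |(0 9 12 5)(1 8 13 2 7)| = 20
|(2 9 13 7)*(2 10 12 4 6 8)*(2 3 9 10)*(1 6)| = 11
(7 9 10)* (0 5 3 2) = (0 5 3 2)(7 9 10) = [5, 1, 0, 2, 4, 3, 6, 9, 8, 10, 7]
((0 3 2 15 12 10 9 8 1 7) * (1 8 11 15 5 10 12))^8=(0 1 11 10 2)(3 7 15 9 5)=[1, 11, 0, 7, 4, 3, 6, 15, 8, 5, 2, 10, 12, 13, 14, 9]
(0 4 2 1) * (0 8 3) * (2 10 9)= (0 4 10 9 2 1 8 3)= [4, 8, 1, 0, 10, 5, 6, 7, 3, 2, 9]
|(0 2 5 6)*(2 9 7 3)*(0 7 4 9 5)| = |(0 5 6 7 3 2)(4 9)| = 6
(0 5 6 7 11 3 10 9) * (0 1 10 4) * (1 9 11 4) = (0 5 6 7 4)(1 10 11 3) = [5, 10, 2, 1, 0, 6, 7, 4, 8, 9, 11, 3]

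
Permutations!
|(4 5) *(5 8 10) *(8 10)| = |(4 10 5)| = 3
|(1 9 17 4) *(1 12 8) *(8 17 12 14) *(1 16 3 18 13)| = 11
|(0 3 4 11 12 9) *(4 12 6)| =12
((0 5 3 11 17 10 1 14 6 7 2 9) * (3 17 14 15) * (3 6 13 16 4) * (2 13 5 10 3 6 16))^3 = (0 15 6 2 10 16 7 9 1 4 13)(3 5 11 17 14) = [15, 4, 10, 5, 13, 11, 2, 9, 8, 1, 16, 17, 12, 0, 3, 6, 7, 14]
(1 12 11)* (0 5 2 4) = (0 5 2 4)(1 12 11) = [5, 12, 4, 3, 0, 2, 6, 7, 8, 9, 10, 1, 11]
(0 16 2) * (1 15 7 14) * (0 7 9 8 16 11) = [11, 15, 7, 3, 4, 5, 6, 14, 16, 8, 10, 0, 12, 13, 1, 9, 2] = (0 11)(1 15 9 8 16 2 7 14)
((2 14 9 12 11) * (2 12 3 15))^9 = (2 15 3 9 14)(11 12) = [0, 1, 15, 9, 4, 5, 6, 7, 8, 14, 10, 12, 11, 13, 2, 3]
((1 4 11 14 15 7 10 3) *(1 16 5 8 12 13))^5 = (1 7 8 11 3 13 15 5 4 10 12 14 16) = [0, 7, 2, 13, 10, 4, 6, 8, 11, 9, 12, 3, 14, 15, 16, 5, 1]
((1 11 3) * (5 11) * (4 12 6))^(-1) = [0, 3, 2, 11, 6, 1, 12, 7, 8, 9, 10, 5, 4] = (1 3 11 5)(4 6 12)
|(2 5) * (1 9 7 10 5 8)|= |(1 9 7 10 5 2 8)|= 7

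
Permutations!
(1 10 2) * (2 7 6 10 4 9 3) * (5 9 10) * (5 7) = (1 4 10 5 9 3 2)(6 7) = [0, 4, 1, 2, 10, 9, 7, 6, 8, 3, 5]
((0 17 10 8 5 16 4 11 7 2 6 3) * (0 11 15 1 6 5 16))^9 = (0 3 16 5 6 8 2 1 10 7 15 17 11 4) = [3, 10, 1, 16, 0, 6, 8, 15, 2, 9, 7, 4, 12, 13, 14, 17, 5, 11]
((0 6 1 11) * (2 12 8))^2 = [1, 0, 8, 3, 4, 5, 11, 7, 12, 9, 10, 6, 2] = (0 1)(2 8 12)(6 11)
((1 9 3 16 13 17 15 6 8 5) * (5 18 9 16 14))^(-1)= (1 5 14 3 9 18 8 6 15 17 13 16)= [0, 5, 2, 9, 4, 14, 15, 7, 6, 18, 10, 11, 12, 16, 3, 17, 1, 13, 8]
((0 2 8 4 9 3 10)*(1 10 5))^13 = (0 9 10 4 1 8 5 2 3) = [9, 8, 3, 0, 1, 2, 6, 7, 5, 10, 4]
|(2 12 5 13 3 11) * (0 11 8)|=|(0 11 2 12 5 13 3 8)|=8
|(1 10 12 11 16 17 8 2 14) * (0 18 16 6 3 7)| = 14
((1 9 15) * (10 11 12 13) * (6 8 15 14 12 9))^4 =(15)(9 10 12)(11 13 14) =[0, 1, 2, 3, 4, 5, 6, 7, 8, 10, 12, 13, 9, 14, 11, 15]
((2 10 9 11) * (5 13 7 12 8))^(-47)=(2 10 9 11)(5 12 13 8 7)=[0, 1, 10, 3, 4, 12, 6, 5, 7, 11, 9, 2, 13, 8]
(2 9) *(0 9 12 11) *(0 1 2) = (0 9)(1 2 12 11) = [9, 2, 12, 3, 4, 5, 6, 7, 8, 0, 10, 1, 11]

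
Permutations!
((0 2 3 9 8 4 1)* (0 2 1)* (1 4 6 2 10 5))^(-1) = (0 4)(1 5 10)(2 6 8 9 3) = [4, 5, 6, 2, 0, 10, 8, 7, 9, 3, 1]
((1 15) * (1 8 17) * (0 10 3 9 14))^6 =[10, 8, 2, 9, 4, 5, 6, 7, 1, 14, 3, 11, 12, 13, 0, 17, 16, 15] =(0 10 3 9 14)(1 8)(15 17)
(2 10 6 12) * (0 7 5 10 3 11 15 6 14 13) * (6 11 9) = [7, 1, 3, 9, 4, 10, 12, 5, 8, 6, 14, 15, 2, 0, 13, 11] = (0 7 5 10 14 13)(2 3 9 6 12)(11 15)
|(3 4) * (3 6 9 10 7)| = |(3 4 6 9 10 7)| = 6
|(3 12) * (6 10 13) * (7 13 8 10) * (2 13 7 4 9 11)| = |(2 13 6 4 9 11)(3 12)(8 10)| = 6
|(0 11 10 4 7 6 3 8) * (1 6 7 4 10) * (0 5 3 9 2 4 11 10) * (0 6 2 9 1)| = 21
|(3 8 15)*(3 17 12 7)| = 6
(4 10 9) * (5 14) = [0, 1, 2, 3, 10, 14, 6, 7, 8, 4, 9, 11, 12, 13, 5] = (4 10 9)(5 14)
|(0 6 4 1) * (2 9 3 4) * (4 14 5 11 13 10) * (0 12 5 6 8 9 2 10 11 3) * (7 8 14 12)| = |(0 14 6 10 4 1 7 8 9)(3 12 5)(11 13)| = 18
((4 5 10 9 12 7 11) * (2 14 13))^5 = (2 13 14)(4 7 9 5 11 12 10) = [0, 1, 13, 3, 7, 11, 6, 9, 8, 5, 4, 12, 10, 14, 2]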